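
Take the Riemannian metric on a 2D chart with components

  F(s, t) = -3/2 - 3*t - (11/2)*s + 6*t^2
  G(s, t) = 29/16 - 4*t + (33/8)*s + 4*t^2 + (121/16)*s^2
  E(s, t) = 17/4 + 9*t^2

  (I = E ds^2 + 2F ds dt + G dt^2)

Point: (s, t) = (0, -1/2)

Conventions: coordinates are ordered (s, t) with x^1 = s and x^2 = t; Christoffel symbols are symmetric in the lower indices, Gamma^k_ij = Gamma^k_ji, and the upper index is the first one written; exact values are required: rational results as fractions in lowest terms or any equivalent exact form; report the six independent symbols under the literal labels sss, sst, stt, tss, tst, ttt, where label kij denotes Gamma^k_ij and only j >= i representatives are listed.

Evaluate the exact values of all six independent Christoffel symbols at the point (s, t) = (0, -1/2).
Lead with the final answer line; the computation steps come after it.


Answer: Gamma_sss = 48/929, Gamma_sst = -792/929, Gamma_stt = -12093/7432, Gamma_tss = -208/929, Gamma_tst = 645/929, Gamma_ttt = -301/929

E = 13/2, F = 3/2, G = 77/16 at the point
E_s = 0, E_t = -9, F_s = -11/2, F_t = -9, G_s = 33/8, G_t = -8
EG - F^2 = 929/32;  g^inv = (32/929) * [[77/16, -3/2], [-3/2, 13/2]]
first-kind symbols [ij,l] = (1/2)(d_i g_jl + d_j g_il - d_l g_ij): [ss,s] = E_s/2 = 0, [ss,t] = F_s - E_t/2 = -1, [st,s] = E_t/2 = -9/2, [st,t] = G_s/2 = 33/16, [tt,s] = F_t - G_s/2 = -177/16, [tt,t] = G_t/2 = -4
Gamma^s_ij = (G*[ij,s] - F*[ij,t])/(EG - F^2), Gamma^t_ij = (E*[ij,t] - F*[ij,s])/(EG - F^2)


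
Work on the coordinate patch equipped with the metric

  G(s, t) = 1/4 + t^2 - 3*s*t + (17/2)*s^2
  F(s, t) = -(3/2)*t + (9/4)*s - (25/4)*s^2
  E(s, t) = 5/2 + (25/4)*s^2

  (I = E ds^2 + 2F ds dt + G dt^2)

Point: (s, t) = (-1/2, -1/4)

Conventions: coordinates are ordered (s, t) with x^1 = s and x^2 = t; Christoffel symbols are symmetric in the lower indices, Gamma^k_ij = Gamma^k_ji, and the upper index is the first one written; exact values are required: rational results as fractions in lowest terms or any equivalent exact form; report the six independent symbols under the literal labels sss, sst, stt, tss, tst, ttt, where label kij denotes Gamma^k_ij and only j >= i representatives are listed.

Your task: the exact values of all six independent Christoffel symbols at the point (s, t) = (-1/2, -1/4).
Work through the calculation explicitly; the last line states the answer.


E = 65/16, F = -37/16, G = 33/16 at the point
E_s = -25/4, E_t = 0, F_s = 17/2, F_t = -3/2, G_s = -31/4, G_t = 1
EG - F^2 = 97/32;  g^inv = (32/97) * [[33/16, 37/16], [37/16, 65/16]]
first-kind symbols [ij,l] = (1/2)(d_i g_jl + d_j g_il - d_l g_ij): [ss,s] = E_s/2 = -25/8, [ss,t] = F_s - E_t/2 = 17/2, [st,s] = E_t/2 = 0, [st,t] = G_s/2 = -31/8, [tt,s] = F_t - G_s/2 = 19/8, [tt,t] = G_t/2 = 1/2
Gamma^s_ij = (G*[ij,s] - F*[ij,t])/(EG - F^2), Gamma^t_ij = (E*[ij,t] - F*[ij,s])/(EG - F^2)

Answer: Gamma_sss = 1691/388, Gamma_sst = -1147/388, Gamma_stt = 775/388, Gamma_tss = 3495/388, Gamma_tst = -2015/388, Gamma_ttt = 963/388


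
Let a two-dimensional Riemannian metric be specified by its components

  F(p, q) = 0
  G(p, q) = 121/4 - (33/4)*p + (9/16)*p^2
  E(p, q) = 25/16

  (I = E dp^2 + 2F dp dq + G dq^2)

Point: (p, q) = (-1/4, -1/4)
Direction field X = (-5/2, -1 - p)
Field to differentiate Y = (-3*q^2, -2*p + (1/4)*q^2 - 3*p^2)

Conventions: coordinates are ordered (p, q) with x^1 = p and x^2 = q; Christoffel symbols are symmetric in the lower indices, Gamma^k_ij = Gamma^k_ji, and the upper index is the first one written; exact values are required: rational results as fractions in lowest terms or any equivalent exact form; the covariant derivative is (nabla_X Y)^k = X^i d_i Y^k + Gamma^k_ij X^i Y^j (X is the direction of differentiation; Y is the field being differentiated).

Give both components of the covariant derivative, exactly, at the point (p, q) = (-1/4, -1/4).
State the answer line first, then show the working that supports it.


Answer: (nabla_X Y)^p = -45999/25600, (nabla_X Y)^q = 2087/1456

E = 25/16, F = 0, G = 8281/256 at the point
E_p = 0, E_q = 0, F_p = 0, F_q = 0, G_p = -273/32, G_q = 0
EG - F^2 = 207025/4096;  g^inv = (4096/207025) * [[8281/256, 0], [0, 25/16]]
first-kind symbols [ij,l] = (1/2)(d_i g_jl + d_j g_il - d_l g_ij): [pp,p] = E_p/2 = 0, [pp,q] = F_p - E_q/2 = 0, [pq,p] = E_q/2 = 0, [pq,q] = G_p/2 = -273/64, [qq,p] = F_q - G_p/2 = 273/64, [qq,q] = G_q/2 = 0
Gamma^p_ij = (G*[ij,p] - F*[ij,q])/(EG - F^2), Gamma^q_ij = (E*[ij,q] - F*[ij,p])/(EG - F^2)
Gamma_ppp = 0, Gamma_ppq = 0, Gamma_pqq = 273/100, Gamma_qpp = 0, Gamma_qpq = -12/91, Gamma_qqq = 0
X = (-5/2, -3/4), Y = (-3/16, 21/64) at the point


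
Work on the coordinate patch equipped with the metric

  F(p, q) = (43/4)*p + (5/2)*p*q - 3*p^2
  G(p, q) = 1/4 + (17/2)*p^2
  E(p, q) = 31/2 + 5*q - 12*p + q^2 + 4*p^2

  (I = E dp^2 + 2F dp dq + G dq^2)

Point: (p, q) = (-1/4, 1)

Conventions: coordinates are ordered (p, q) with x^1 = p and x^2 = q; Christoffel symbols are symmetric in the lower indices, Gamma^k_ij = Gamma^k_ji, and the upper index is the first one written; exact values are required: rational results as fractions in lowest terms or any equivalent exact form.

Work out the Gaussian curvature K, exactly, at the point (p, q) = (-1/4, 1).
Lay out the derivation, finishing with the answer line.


E = 99/4, F = -7/2, G = 25/32, EG - F^2 = 907/128 at the point
E_p = -14, E_q = 7, F_p = 59/4, F_q = -5/8, G_p = -17/4, G_q = 0
E_qq = 2, F_pq = 5/2, G_pp = 17
By Brioschi, K is (det M1 - det M2) divided by (EG - F^2) squared.
M1 = [[-E_qq/2 + F_pq - G_pp/2, E_p/2, F_p - E_q/2], [F_q - G_p/2, E, F], [G_q/2, F, G]] = [[-7, -7, 45/4], [3/2, 99/4, -7/2], [0, -7/2, 25/32]]; det M1 = -12859/128
M2 = [[0, E_q/2, G_p/2], [E_q/2, E, F], [G_p/2, F, G]] = [[0, 7/2, -17/8], [7/2, 99/4, -7/2], [-17/8, -7/2, 25/32]]; det M2 = -17733/256
det M1 - det M2 = -7985/256; K = -7985/256 / (907/128)^2 = -511040/822649

Answer: K = -511040/822649


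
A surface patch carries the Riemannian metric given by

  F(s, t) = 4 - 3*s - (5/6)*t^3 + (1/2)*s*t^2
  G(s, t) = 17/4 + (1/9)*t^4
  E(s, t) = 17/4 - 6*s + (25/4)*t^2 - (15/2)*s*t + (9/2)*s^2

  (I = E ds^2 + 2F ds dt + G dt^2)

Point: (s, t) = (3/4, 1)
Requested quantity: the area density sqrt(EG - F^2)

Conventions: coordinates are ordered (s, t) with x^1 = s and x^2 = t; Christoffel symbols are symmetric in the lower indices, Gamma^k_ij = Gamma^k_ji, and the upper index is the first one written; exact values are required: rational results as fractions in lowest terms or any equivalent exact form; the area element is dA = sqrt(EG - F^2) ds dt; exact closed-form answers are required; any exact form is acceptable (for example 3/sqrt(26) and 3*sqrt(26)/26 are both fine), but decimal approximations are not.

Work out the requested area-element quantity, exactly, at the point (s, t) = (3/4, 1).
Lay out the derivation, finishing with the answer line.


E = 93/32, F = 31/24, G = 157/36; EG - F^2 = 12679/1152

Answer: sqrt(EG - F^2) = sqrt(25358)/48


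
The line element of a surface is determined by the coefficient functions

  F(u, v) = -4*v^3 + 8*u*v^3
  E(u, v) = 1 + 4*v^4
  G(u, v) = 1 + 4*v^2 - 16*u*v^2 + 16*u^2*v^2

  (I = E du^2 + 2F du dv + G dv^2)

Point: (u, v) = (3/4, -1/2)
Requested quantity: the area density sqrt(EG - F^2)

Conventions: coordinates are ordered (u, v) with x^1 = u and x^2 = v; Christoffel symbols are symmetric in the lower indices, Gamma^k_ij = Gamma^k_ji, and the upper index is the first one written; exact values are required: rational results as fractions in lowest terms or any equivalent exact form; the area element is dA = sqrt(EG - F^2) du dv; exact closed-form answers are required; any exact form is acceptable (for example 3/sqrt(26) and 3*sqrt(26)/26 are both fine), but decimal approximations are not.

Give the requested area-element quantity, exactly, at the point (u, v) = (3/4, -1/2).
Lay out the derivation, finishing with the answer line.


E = 5/4, F = -1/4, G = 5/4; EG - F^2 = 3/2

Answer: sqrt(EG - F^2) = sqrt(6)/2


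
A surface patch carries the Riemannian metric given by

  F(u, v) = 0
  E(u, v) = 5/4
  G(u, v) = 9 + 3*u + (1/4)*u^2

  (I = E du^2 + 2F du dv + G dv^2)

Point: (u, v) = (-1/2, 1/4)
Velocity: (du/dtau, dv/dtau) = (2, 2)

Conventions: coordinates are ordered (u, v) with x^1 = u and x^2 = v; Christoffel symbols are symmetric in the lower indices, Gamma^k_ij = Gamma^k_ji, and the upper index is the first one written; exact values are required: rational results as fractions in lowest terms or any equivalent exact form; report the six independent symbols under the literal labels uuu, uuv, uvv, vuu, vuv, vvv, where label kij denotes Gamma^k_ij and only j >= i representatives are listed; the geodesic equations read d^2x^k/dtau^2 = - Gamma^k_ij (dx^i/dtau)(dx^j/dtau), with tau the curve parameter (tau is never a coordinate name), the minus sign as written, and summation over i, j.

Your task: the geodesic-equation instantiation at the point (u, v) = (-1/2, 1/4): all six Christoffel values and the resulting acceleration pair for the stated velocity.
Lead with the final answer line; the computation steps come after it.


Answer: Gamma_uuu = 0, Gamma_uuv = 0, Gamma_uvv = -11/10, Gamma_vuu = 0, Gamma_vuv = 2/11, Gamma_vvv = 0; accelerations (d^2u/dtau^2, d^2v/dtau^2) = (22/5, -16/11)

E = 5/4, F = 0, G = 121/16 at the point
E_u = 0, E_v = 0, F_u = 0, F_v = 0, G_u = 11/4, G_v = 0
EG - F^2 = 605/64;  g^inv = (64/605) * [[121/16, 0], [0, 5/4]]
first-kind symbols [ij,l] = (1/2)(d_i g_jl + d_j g_il - d_l g_ij): [uu,u] = E_u/2 = 0, [uu,v] = F_u - E_v/2 = 0, [uv,u] = E_v/2 = 0, [uv,v] = G_u/2 = 11/8, [vv,u] = F_v - G_u/2 = -11/8, [vv,v] = G_v/2 = 0
Gamma^u_ij = (G*[ij,u] - F*[ij,v])/(EG - F^2), Gamma^v_ij = (E*[ij,v] - F*[ij,u])/(EG - F^2)
Gamma_uuu = 0, Gamma_uuv = 0, Gamma_uvv = -11/10, Gamma_vuu = 0, Gamma_vuv = 2/11, Gamma_vvv = 0
d^2u/dtau^2 = -(Gamma_uuu*(2)^2 + 2*Gamma_uuv*(2)*(2) + Gamma_uvv*(2)^2) = 22/5
d^2v/dtau^2 = -(Gamma_vuu*(2)^2 + 2*Gamma_vuv*(2)*(2) + Gamma_vvv*(2)^2) = -16/11


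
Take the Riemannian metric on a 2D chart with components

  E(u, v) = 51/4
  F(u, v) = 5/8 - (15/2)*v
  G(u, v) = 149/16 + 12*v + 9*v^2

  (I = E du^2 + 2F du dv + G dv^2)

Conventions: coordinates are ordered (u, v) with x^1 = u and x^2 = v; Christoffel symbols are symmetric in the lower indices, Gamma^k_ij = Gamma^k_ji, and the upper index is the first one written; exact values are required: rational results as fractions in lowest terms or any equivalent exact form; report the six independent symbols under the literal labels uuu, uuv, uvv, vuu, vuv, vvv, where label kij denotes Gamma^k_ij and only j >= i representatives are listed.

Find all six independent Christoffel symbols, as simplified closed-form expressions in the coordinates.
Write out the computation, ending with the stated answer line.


E = 51/4; F = 5/8 - (15/2)*v; G = 149/16 + 12*v + 9*v^2
Gamma^k_ij = (1/2) g^{kl} (d_i g_jl + d_j g_il - d_l g_ij), with g^inv = (1/(EG-F^2)) [[G, -F], [-F, E]]
first partials: E_u = 0, E_v = 0, F_u = 0, F_v = -15/2, G_u = 0, G_v = 12 + 18*v
D = EG - F^2 = 3787/32 + (1299/8)*v + (117/2)*v^2
expanded: Gamma^u_uu = (G E_u - 2F F_u + F E_v)/(2D), Gamma^u_uv = (G E_v - F G_u)/(2D), Gamma^u_vv = (2G F_v - G G_u - F G_v)/(2D), Gamma^v_uu = (2E F_u - E E_v - F E_u)/(2D), Gamma^v_uv = (E G_u - F E_v)/(2D), Gamma^v_vv = (E G_v - 2F F_v + F G_u)/(2D); substitute and cancel common factors

Answer: Gamma_uuu = 0, Gamma_uuv = 0, Gamma_uvv = (-1620*v - 2355)/(1872*v^2 + 5196*v + 3787), Gamma_vuu = 0, Gamma_vuv = 0, Gamma_vvv = (1872*v + 2598)/(1872*v^2 + 5196*v + 3787)


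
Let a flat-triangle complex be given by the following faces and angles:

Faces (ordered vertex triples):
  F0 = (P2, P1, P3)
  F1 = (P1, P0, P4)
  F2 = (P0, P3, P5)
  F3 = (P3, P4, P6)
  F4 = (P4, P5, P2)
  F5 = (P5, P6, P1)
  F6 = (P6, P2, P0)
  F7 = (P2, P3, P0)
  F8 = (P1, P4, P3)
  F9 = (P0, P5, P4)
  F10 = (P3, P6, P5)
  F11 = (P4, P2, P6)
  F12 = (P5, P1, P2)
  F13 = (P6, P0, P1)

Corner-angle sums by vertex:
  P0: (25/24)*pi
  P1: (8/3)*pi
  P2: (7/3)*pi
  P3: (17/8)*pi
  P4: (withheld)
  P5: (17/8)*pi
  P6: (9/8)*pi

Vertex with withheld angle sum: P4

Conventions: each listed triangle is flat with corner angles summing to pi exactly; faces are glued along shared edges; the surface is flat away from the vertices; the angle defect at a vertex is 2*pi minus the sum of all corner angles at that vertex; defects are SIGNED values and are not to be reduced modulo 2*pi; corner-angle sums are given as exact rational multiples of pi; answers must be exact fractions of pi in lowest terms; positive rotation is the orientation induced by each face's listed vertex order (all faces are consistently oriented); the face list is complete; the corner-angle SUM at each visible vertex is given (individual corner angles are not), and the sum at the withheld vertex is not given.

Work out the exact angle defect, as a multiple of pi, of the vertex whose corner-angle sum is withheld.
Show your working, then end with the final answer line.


V = 7, E = 21, F = 14; chi = V - E + F = 0
Gauss-Bonnet: total defect = 2*pi*chi = 0; visible defects sum to (7/12)*pi

Answer: defect(P4) = (-7/12)*pi


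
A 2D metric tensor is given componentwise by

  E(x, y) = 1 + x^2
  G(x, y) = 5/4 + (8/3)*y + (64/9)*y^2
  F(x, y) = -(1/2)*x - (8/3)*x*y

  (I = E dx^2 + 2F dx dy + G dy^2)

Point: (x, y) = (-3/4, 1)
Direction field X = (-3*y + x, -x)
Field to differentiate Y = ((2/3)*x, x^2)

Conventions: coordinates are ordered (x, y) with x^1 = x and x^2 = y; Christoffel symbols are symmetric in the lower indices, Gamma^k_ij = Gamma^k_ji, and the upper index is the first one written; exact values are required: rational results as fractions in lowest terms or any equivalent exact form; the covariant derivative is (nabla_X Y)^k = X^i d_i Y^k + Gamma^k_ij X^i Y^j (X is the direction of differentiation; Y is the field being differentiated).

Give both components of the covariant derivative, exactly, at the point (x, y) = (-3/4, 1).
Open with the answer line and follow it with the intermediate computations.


Answer: (nabla_X Y)^x = -8507/3338, (nabla_X Y)^y = 72369/13352

E = 25/16, F = 19/8, G = 397/36 at the point
E_x = -3/2, E_y = 0, F_x = -19/6, F_y = 2, G_x = 0, G_y = 152/9
EG - F^2 = 1669/144;  g^inv = (144/1669) * [[397/36, -19/8], [-19/8, 25/16]]
first-kind symbols [ij,l] = (1/2)(d_i g_jl + d_j g_il - d_l g_ij): [xx,x] = E_x/2 = -3/4, [xx,y] = F_x - E_y/2 = -19/6, [xy,x] = E_y/2 = 0, [xy,y] = G_x/2 = 0, [yy,x] = F_y - G_x/2 = 2, [yy,y] = G_y/2 = 76/9
Gamma^x_ij = (G*[ij,x] - F*[ij,y])/(EG - F^2), Gamma^y_ij = (E*[ij,y] - F*[ij,x])/(EG - F^2)
Gamma_xxx = -108/1669, Gamma_xxy = 0, Gamma_xyy = 288/1669, Gamma_yxx = -456/1669, Gamma_yxy = 0, Gamma_yyy = 1216/1669
X = (-15/4, 3/4), Y = (-1/2, 9/16) at the point


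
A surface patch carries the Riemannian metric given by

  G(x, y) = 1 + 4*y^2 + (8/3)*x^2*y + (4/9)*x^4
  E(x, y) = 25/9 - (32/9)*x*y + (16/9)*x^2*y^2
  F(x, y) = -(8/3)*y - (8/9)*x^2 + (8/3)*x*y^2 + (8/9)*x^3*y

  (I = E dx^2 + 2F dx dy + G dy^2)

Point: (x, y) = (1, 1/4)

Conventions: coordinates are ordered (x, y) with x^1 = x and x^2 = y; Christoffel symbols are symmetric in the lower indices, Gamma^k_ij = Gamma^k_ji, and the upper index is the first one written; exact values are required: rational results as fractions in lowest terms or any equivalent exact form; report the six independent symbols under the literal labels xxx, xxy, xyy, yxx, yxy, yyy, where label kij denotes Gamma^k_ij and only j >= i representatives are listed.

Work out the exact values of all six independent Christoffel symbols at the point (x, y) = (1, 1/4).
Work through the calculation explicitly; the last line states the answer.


E = 2, F = -7/6, G = 85/36 at the point
E_x = -2/3, E_y = -8/3, F_x = -17/18, F_y = -4/9, G_x = 28/9, G_y = 14/3
EG - F^2 = 121/36;  g^inv = (36/121) * [[85/36, 7/6], [7/6, 2]]
first-kind symbols [ij,l] = (1/2)(d_i g_jl + d_j g_il - d_l g_ij): [xx,x] = E_x/2 = -1/3, [xx,y] = F_x - E_y/2 = 7/18, [xy,x] = E_y/2 = -4/3, [xy,y] = G_x/2 = 14/9, [yy,x] = F_y - G_x/2 = -2, [yy,y] = G_y/2 = 7/3
Gamma^x_ij = (G*[ij,x] - F*[ij,y])/(EG - F^2), Gamma^y_ij = (E*[ij,y] - F*[ij,x])/(EG - F^2)

Answer: Gamma_xxx = -12/121, Gamma_xxy = -48/121, Gamma_xyy = -72/121, Gamma_yxx = 14/121, Gamma_yxy = 56/121, Gamma_yyy = 84/121


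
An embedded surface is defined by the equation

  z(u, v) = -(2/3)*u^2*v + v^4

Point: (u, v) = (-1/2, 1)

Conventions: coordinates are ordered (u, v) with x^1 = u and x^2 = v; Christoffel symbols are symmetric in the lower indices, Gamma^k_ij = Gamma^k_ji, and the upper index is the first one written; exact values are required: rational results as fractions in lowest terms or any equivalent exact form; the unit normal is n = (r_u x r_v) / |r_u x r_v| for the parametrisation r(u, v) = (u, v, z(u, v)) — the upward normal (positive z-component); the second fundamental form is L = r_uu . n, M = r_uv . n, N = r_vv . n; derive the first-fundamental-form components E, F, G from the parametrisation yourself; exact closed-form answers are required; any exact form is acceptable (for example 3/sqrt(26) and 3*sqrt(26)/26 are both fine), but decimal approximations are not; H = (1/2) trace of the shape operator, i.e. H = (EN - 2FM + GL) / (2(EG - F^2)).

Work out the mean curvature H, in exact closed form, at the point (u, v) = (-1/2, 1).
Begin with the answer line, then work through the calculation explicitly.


Answer: H = -108*sqrt(581)/48223

z_u = 2/3, z_v = 23/6, z_uu = -4/3, z_uv = 2/3, z_vv = 12
E = 13/9, F = 23/9, G = 565/36; answer radicand W^2 = 581/36
unnormalised second-form numerators: l = -4/3, m = 2/3, n = 12; L = l/sqrt(581/36), and similarly M = m/sqrt(W^2), N = n/sqrt(W^2)
H = (E*n - 2*F*m + G*l) / (2*(EG - F^2)*sqrt(W^2)); E*n - 2*F*m + G*l = -7, EG - F^2 = 581/36, so H = (-18/83)/sqrt(581/36)


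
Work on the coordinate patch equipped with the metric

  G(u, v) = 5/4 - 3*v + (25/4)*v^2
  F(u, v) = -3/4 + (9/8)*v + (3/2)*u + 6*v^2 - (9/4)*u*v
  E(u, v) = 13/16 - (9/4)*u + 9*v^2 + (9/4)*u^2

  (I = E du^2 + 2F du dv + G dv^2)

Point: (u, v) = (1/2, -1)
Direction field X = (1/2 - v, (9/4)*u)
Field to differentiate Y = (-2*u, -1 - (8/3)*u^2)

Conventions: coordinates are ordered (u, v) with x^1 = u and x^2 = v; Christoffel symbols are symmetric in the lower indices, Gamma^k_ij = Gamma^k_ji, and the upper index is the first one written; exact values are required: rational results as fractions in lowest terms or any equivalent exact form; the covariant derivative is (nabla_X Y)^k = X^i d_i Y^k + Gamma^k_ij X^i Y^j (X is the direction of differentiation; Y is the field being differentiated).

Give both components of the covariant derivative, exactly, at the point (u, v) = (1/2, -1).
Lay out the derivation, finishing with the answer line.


E = 37/4, F = 6, G = 21/2 at the point
E_u = 0, E_v = -18, F_u = 15/4, F_v = -12, G_u = 0, G_v = -31/2
EG - F^2 = 489/8;  g^inv = (8/489) * [[21/2, -6], [-6, 37/4]]
first-kind symbols [ij,l] = (1/2)(d_i g_jl + d_j g_il - d_l g_ij): [uu,u] = E_u/2 = 0, [uu,v] = F_u - E_v/2 = 51/4, [uv,u] = E_v/2 = -9, [uv,v] = G_u/2 = 0, [vv,u] = F_v - G_u/2 = -12, [vv,v] = G_v/2 = -31/4
Gamma^u_ij = (G*[ij,u] - F*[ij,v])/(EG - F^2), Gamma^v_ij = (E*[ij,v] - F*[ij,u])/(EG - F^2)
Gamma_uuu = -204/163, Gamma_uuv = -252/163, Gamma_uvv = -212/163, Gamma_vuu = 629/326, Gamma_vuv = 144/163, Gamma_vvv = 5/978
X = (3/2, 9/8), Y = (-1, -5/3) at the point

Answer: (nabla_X Y)^u = 1128/163, (nabla_X Y)^v = -26357/2608


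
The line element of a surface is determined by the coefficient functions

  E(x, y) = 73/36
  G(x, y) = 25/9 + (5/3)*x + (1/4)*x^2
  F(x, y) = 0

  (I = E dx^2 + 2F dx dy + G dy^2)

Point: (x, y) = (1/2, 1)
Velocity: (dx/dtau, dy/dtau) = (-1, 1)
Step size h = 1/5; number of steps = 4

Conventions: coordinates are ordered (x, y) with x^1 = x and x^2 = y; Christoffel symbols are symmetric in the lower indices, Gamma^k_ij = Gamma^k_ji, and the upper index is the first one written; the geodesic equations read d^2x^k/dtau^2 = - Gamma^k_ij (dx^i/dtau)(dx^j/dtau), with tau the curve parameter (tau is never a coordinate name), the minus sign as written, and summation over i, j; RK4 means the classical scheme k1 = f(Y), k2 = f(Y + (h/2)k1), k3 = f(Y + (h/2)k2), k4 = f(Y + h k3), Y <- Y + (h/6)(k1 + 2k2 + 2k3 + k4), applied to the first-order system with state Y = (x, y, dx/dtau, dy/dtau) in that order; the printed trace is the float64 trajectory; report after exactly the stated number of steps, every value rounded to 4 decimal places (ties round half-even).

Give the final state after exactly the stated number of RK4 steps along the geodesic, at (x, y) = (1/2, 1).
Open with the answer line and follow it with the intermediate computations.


Answer: x = -0.1145, y = 1.9715, dx/dtau = -0.4921, dy/dtau = 1.4183

f(Y) = (dx/dtau, dy/dtau, -Gamma^x_ij Y'^i Y'^j, -Gamma^y_ij Y'^i Y'^j) with the Gammas evaluated at the stage position; h = 0.200000; intermediate values shown to 6 dp
step 0: x = 0.5000, y = 1.0000, dx/dtau = -1.0000, dy/dtau = 1.0000
step 1:
  k1: at (x, y) = (0.500000, 1.000000), (dx/dtau, dy/dtau) = (-1.000000, 1.000000); Gamma_xxx = 0.000000, Gamma_xxy = 0.000000, Gamma_xyy = -0.472603, Gamma_yxx = 0.000000, Gamma_yxy = 0.260870, Gamma_yyy = 0.000000; k1 = (-1.000000, 1.000000, 0.472603, 0.521739)
  k2: at (x, y) = (0.400000, 1.100000), (dx/dtau, dy/dtau) = (-0.952740, 1.052174); Gamma_xxx = 0.000000, Gamma_xxy = 0.000000, Gamma_xyy = -0.460274, Gamma_yxx = 0.000000, Gamma_yxy = 0.267857, Gamma_yyy = 0.000000; k2 = (-0.952740, 1.052174, 0.509555, 0.537026)
  k3: at (x, y) = (0.404726, 1.105217), (dx/dtau, dy/dtau) = (-0.949044, 1.053703); Gamma_xxx = 0.000000, Gamma_xxy = 0.000000, Gamma_xyy = -0.460857, Gamma_yxx = 0.000000, Gamma_yxy = 0.267518, Gamma_yyy = 0.000000; k3 = (-0.949044, 1.053703, 0.511684, 0.535043)
  k4: at (x, y) = (0.310191, 1.210741), (dx/dtau, dy/dtau) = (-0.897663, 1.107009); Gamma_xxx = 0.000000, Gamma_xxy = 0.000000, Gamma_xyy = -0.449202, Gamma_yxx = 0.000000, Gamma_yxy = 0.274460, Gamma_yyy = 0.000000; k4 = (-0.897663, 1.107009, 0.550482, 0.545472)
  Y <- Y + (h/6)(k1 + 2k2 + 2k3 + k4): x = 0.3100, y = 1.2106, dx/dtau = -0.8978, dy/dtau = 1.1070
step 2:
  k1: at (x, y) = (0.309959, 1.210625), (dx/dtau, dy/dtau) = (-0.897815, 1.107045); Gamma_xxx = 0.000000, Gamma_xxy = 0.000000, Gamma_xyy = -0.449173, Gamma_yxx = 0.000000, Gamma_yxy = 0.274477, Gamma_yyy = 0.000000; k1 = (-0.897815, 1.107045, 0.550483, 0.545617)
  k2: at (x, y) = (0.220177, 1.321330), (dx/dtau, dy/dtau) = (-0.842766, 1.161607); Gamma_xxx = 0.000000, Gamma_xxy = 0.000000, Gamma_xyy = -0.438104, Gamma_yxx = 0.000000, Gamma_yxy = 0.281412, Gamma_yyy = 0.000000; k2 = (-0.842766, 1.161607, 0.591147, 0.550983)
  k3: at (x, y) = (0.225682, 1.326786), (dx/dtau, dy/dtau) = (-0.838700, 1.162143); Gamma_xxx = 0.000000, Gamma_xxy = 0.000000, Gamma_xyy = -0.438783, Gamma_yxx = 0.000000, Gamma_yxy = 0.280977, Gamma_yyy = 0.000000; k3 = (-0.838700, 1.162143, 0.592610, 0.547730)
  k4: at (x, y) = (0.142219, 1.443054), (dx/dtau, dy/dtau) = (-0.779293, 1.216591); Gamma_xxx = 0.000000, Gamma_xxy = 0.000000, Gamma_xyy = -0.428493, Gamma_yxx = 0.000000, Gamma_yxy = 0.287724, Gamma_yyy = 0.000000; k4 = (-0.779293, 1.216591, 0.634209, 0.545571)
  Y <- Y + (h/6)(k1 + 2k2 + 2k3 + k4): x = 0.1420, y = 1.4430, dx/dtau = -0.7794, dy/dtau = 1.2167
step 3:
  k1: at (x, y) = (0.141958, 1.442997), (dx/dtau, dy/dtau) = (-0.779408, 1.216665); Gamma_xxx = 0.000000, Gamma_xxy = 0.000000, Gamma_xyy = -0.428461, Gamma_yxx = 0.000000, Gamma_yxy = 0.287746, Gamma_yyy = 0.000000; k1 = (-0.779408, 1.216665, 0.634239, 0.545726)
  k2: at (x, y) = (0.064017, 1.564663), (dx/dtau, dy/dtau) = (-0.715984, 1.271238); Gamma_xxx = 0.000000, Gamma_xxy = 0.000000, Gamma_xyy = -0.418851, Gamma_yxx = 0.000000, Gamma_yxy = 0.294347, Gamma_yyy = 0.000000; k2 = (-0.715984, 1.271238, 0.676883, 0.535821)
  k3: at (x, y) = (0.070359, 1.570120), (dx/dtau, dy/dtau) = (-0.711719, 1.270248); Gamma_xxx = 0.000000, Gamma_xxy = 0.000000, Gamma_xyy = -0.419633, Gamma_yxx = 0.000000, Gamma_yxy = 0.293799, Gamma_yyy = 0.000000; k3 = (-0.711719, 1.270248, 0.677090, 0.531223)
  k4: at (x, y) = (-0.000386, 1.697046), (dx/dtau, dy/dtau) = (-0.643990, 1.322910); Gamma_xxx = 0.000000, Gamma_xxy = 0.000000, Gamma_xyy = -0.410911, Gamma_yxx = 0.000000, Gamma_yxy = 0.300035, Gamma_yyy = 0.000000; k4 = (-0.643990, 1.322910, 0.719132, 0.511223)
  Y <- Y + (h/6)(k1 + 2k2 + 2k3 + k4): x = -0.0007, y = 1.6971, dx/dtau = -0.6440, dy/dtau = 1.3230
step 4:
  k1: at (x, y) = (-0.000669, 1.697081), (dx/dtau, dy/dtau) = (-0.644030, 1.323033); Gamma_xxx = 0.000000, Gamma_xxy = 0.000000, Gamma_xyy = -0.410876, Gamma_yxx = 0.000000, Gamma_yxy = 0.300060, Gamma_yyy = 0.000000; k1 = (-0.644030, 1.323033, 0.719205, 0.511347)
  k2: at (x, y) = (-0.065072, 1.829385), (dx/dtau, dy/dtau) = (-0.572110, 1.374168); Gamma_xxx = 0.000000, Gamma_xxy = 0.000000, Gamma_xyy = -0.402936, Gamma_yxx = 0.000000, Gamma_yxy = 0.305973, Gamma_yyy = 0.000000; k2 = (-0.572110, 1.374168, 0.760880, 0.481097)
  k3: at (x, y) = (-0.057880, 1.834498), (dx/dtau, dy/dtau) = (-0.567942, 1.371143); Gamma_xxx = 0.000000, Gamma_xxy = 0.000000, Gamma_xyy = -0.403823, Gamma_yxx = 0.000000, Gamma_yxy = 0.305301, Gamma_yyy = 0.000000; k3 = (-0.567942, 1.371143, 0.759201, 0.475495)
  k4: at (x, y) = (-0.114258, 1.971310), (dx/dtau, dy/dtau) = (-0.492190, 1.418132); Gamma_xxx = 0.000000, Gamma_xxy = 0.000000, Gamma_xyy = -0.396872, Gamma_yxx = 0.000000, Gamma_yxy = 0.310648, Gamma_yyy = 0.000000; k4 = (-0.492190, 1.418132, 0.798150, 0.433659)
  Y <- Y + (h/6)(k1 + 2k2 + 2k3 + k4): x = -0.1145, y = 1.9715, dx/dtau = -0.4921, dy/dtau = 1.4183


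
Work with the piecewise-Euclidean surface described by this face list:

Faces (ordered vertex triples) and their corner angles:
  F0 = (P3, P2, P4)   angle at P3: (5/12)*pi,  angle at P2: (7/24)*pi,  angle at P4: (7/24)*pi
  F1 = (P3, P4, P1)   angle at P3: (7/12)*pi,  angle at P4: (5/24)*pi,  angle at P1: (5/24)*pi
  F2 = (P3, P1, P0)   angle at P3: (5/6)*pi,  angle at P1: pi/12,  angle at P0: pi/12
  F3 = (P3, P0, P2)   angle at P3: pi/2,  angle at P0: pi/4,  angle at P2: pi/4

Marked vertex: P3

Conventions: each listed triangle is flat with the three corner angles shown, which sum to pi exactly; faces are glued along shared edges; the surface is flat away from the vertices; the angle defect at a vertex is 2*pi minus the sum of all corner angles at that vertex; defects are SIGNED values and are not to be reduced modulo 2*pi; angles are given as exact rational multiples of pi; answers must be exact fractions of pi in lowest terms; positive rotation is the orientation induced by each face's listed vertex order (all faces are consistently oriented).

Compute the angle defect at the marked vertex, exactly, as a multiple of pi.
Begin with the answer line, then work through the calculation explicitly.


Answer: defect(P3) = -pi/3

Sum of corner angles at P3: (7/3)*pi
defect = 2*pi - (7/3)*pi


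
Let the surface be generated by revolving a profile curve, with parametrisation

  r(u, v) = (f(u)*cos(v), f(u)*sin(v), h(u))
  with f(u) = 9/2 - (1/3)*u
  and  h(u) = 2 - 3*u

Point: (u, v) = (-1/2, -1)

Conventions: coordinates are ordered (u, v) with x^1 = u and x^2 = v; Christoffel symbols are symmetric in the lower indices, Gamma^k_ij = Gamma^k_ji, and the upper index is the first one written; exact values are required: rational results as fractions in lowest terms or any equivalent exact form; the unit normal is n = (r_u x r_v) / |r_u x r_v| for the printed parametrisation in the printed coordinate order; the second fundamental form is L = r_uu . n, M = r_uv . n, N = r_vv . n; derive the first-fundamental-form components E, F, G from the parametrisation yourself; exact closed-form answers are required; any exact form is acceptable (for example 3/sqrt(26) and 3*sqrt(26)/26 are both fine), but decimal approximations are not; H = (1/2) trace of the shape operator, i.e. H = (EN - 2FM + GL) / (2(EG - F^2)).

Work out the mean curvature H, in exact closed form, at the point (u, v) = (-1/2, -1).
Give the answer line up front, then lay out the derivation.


Answer: H = -27*sqrt(82)/2296

f = 14/3, f' = -1/3, f'' = 0, h' = -3, h'' = 0
E = 82/9, F = 0, G = 196/9; answer radicand W^2 = 82/9
unnormalised second-form numerators: l = 0, m = 0, n = -14; L = l/sqrt(82/9), and similarly M = m/sqrt(W^2), N = n/sqrt(W^2)
H = (E*n - 2*F*m + G*l) / (2*(EG - F^2)*sqrt(W^2)); E*n - 2*F*m + G*l = -1148/9, EG - F^2 = 16072/81, so H = (-9/28)/sqrt(82/9)


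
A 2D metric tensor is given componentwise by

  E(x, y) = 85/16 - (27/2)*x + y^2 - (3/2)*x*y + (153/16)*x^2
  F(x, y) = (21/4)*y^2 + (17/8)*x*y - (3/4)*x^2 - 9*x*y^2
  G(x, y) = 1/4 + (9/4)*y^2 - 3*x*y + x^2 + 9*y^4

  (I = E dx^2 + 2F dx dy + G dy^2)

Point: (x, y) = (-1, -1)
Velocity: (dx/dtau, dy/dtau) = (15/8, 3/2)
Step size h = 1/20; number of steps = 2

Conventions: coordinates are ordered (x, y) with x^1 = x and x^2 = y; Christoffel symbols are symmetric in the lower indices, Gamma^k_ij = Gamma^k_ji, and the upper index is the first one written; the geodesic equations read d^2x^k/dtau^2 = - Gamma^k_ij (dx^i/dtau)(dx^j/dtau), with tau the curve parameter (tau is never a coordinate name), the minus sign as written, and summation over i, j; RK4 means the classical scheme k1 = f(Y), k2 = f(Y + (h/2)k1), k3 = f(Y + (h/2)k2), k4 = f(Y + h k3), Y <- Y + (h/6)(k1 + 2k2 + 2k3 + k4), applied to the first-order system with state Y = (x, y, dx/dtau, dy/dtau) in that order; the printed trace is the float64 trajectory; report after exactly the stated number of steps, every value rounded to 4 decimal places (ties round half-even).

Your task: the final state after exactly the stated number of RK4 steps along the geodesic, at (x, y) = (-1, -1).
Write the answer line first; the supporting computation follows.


Answer: x = -0.7933, y = -0.8377, dx/dtau = 2.2918, dy/dtau = 1.7628

f(Y) = (dx/dtau, dy/dtau, -Gamma^x_ij Y'^i Y'^j, -Gamma^y_ij Y'^i Y'^j) with the Gammas evaluated at the stage position; h = 0.050000; intermediate values shown to 6 dp
step 0: x = -1.0000, y = -1.0000, dx/dtau = 1.8750, dy/dtau = 1.5000
step 1:
  k1: at (x, y) = (-1.000000, -1.000000), (dx/dtau, dy/dtau) = (1.875000, 1.500000); Gamma_xxx = -0.065760, Gamma_xxy = -0.492819, Gamma_xyy = -0.131519, Gamma_yxx = -0.878685, Gamma_yxy = 0.863190, Gamma_yyy = -1.757370; k1 = (1.875000, 1.500000, 3.299213, 2.187766)
  k2: at (x, y) = (-0.953125, -0.962500), (dx/dtau, dy/dtau) = (1.957480, 1.554694); Gamma_xxx = -0.097239, Gamma_xxy = -0.475524, Gamma_xyy = -0.160437, Gamma_yxx = -0.893103, Gamma_yxy = 0.874682, Gamma_yyy = -1.768424; k2 = (1.957480, 1.554694, 3.654690, 2.372728)
  k3: at (x, y) = (-0.951063, -0.961133), (dx/dtau, dy/dtau) = (1.966367, 1.559318); Gamma_xxx = -0.098433, Gamma_xxy = -0.474922, Gamma_xyy = -0.161526, Gamma_yxx = -0.893629, Gamma_yxy = 0.874989, Gamma_yyy = -1.768805; k3 = (1.966367, 1.559318, 3.685751, 2.390339)
  k4: at (x, y) = (-0.901682, -0.922034), (dx/dtau, dy/dtau) = (2.059288, 1.619517); Gamma_xxx = -0.133064, Gamma_xxy = -0.456244, Gamma_xyy = -0.192022, Gamma_yxx = -0.908397, Gamma_yxy = 0.886457, Gamma_yyy = -1.778817; k4 = (2.059288, 1.619517, 4.111118, 2.604995)
  Y <- Y + (h/6)(k1 + 2k2 + 2k3 + k4): x = -0.9018, y = -0.9221, dx/dtau = 2.0591, dy/dtau = 1.6193
step 2:
  k1: at (x, y) = (-0.901817, -0.922104), (dx/dtau, dy/dtau) = (2.059093, 1.619324); Gamma_xxx = -0.132999, Gamma_xxy = -0.456271, Gamma_xyy = -0.191965, Gamma_yxx = -0.908368, Gamma_yxy = 0.886449, Gamma_yyy = -1.778796; k1 = (2.059093, 1.619324, 4.109998, 2.604291)
  k2: at (x, y) = (-0.850339, -0.881621), (dx/dtau, dy/dtau) = (2.161843, 1.684431); Gamma_xxx = -0.170811, Gamma_xxy = -0.436273, Gamma_xyy = -0.223713, Gamma_yxx = -0.923320, Gamma_yxy = 0.897779, Gamma_yyy = -1.787454; k2 = (2.161843, 1.684431, 4.610397, 2.848276)
  k3: at (x, y) = (-0.847771, -0.879993), (dx/dtau, dy/dtau) = (2.174353, 1.690531); Gamma_xxx = -0.172395, Gamma_xxy = -0.435534, Gamma_xyy = -0.225011, Gamma_yxx = -0.923975, Gamma_yxy = 0.898107, Gamma_yyy = -1.787852; k3 = (2.174353, 1.690531, 4.659993, 2.875329)
  k4: at (x, y) = (-0.793099, -0.837577), (dx/dtau, dy/dtau) = (2.292093, 1.763091); Gamma_xxx = -0.214360, Gamma_xxy = -0.413956, Gamma_xyy = -0.258233, Gamma_yxx = -0.939295, Gamma_yxy = 0.909244, Gamma_yyy = -1.794987; k4 = (2.292093, 1.763091, 5.274631, 3.165645)
  Y <- Y + (h/6)(k1 + 2k2 + 2k3 + k4): x = -0.7933, y = -0.8377, dx/dtau = 2.2918, dy/dtau = 1.7628


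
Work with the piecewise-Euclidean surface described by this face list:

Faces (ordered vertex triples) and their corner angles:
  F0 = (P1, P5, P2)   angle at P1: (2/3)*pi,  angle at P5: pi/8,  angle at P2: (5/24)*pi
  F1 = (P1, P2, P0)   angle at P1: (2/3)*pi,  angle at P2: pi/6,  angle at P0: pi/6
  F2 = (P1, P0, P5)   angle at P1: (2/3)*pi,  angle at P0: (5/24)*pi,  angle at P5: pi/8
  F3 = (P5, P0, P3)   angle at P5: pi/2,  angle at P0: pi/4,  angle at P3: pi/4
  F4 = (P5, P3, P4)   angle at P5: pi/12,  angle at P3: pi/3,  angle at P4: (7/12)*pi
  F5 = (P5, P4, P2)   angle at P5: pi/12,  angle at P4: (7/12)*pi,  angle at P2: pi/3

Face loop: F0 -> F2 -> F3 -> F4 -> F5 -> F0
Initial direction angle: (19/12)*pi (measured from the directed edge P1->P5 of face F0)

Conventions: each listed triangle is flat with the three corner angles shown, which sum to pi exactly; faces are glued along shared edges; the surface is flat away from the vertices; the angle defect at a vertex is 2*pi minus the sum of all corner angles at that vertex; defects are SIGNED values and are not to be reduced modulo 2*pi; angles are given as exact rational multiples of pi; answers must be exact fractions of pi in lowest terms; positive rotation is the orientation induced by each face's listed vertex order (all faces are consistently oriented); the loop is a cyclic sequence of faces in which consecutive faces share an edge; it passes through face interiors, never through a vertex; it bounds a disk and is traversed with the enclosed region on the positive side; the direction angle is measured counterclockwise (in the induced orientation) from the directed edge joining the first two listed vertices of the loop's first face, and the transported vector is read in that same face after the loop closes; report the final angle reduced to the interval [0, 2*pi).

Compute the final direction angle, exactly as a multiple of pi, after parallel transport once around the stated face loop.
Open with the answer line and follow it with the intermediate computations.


Answer: final direction angle = (2/3)*pi

enclosed vertex P5: corner angles sum to (11/12)*pi, defect = 2*pi - (11/12)*pi = (13/12)*pi
final direction = starting direction + enclosed defect total, reduced mod 2*pi (induced orientation)
final angle = (19/12)*pi + (13/12)*pi = (2/3)*pi (mod 2*pi)


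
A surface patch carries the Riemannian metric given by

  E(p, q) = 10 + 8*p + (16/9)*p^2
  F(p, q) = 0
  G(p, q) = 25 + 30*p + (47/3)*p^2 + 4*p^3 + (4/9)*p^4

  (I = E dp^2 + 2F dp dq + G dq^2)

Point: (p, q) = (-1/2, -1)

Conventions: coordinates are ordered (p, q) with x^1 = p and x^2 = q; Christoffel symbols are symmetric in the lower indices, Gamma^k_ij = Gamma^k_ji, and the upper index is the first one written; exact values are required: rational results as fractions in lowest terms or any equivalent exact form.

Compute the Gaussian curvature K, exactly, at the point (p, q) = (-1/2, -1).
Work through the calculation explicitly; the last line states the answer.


E = 58/9, F = 0, G = 121/9, EG - F^2 = 7018/81 at the point
E_p = 56/9, E_q = 0, F_p = 0, F_q = 0, G_p = 154/9, G_q = 0
E_qq = 0, F_pq = 0, G_pp = 62/3
Using the Brioschi determinant formula for K from the metric derivatives:
M1 = [[-E_qq/2 + F_pq - G_pp/2, E_p/2, F_p - E_q/2], [F_q - G_p/2, E, F], [G_q/2, F, G]] = [[-31/3, 28/9, 0], [-77/9, 58/9, 0], [0, 0, 121/9]]; det M1 = -391798/729
M2 = [[0, E_q/2, G_p/2], [E_q/2, E, F], [G_p/2, F, G]] = [[0, 0, 77/9], [0, 58/9, 0], [77/9, 0, 121/9]]; det M2 = -343882/729
det M1 - det M2 = -5324/81; K = -5324/81 / (7018/81)^2 = -81/9251

Answer: K = -81/9251


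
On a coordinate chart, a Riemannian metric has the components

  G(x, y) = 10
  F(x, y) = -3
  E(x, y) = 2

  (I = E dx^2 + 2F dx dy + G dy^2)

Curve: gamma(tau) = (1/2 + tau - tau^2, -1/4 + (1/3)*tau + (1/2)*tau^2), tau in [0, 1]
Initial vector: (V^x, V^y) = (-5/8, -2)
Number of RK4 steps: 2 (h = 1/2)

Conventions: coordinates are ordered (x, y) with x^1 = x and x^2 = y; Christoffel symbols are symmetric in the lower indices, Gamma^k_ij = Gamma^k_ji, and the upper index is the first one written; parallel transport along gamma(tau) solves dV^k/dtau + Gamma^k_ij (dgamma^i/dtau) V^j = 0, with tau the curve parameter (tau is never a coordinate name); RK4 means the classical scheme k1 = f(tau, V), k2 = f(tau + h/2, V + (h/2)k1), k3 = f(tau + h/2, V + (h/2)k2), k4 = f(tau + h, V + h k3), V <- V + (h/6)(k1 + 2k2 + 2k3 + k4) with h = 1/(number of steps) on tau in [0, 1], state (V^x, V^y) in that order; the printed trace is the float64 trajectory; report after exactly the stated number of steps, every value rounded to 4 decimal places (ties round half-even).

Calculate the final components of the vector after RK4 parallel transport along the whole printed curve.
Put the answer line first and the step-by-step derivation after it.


Answer: V^x = -0.6250, V^y = -2.0000

gamma'(tau) = (1 - 2*tau, 1/3 + tau); f(tau, V)^k = -Gamma^k_ij(gamma(tau)) gamma'^i(tau) V^j; h = 1/2; intermediate values shown to 6 dp
curve data and Christoffel symbols at the stage parameters:
  tau = 0.000000: gamma = (0.500000, -0.250000), gamma' = (1.000000, 0.333333); Gamma_xxx = 0.000000, Gamma_xxy = 0.000000, Gamma_xyy = 0.000000, Gamma_yxx = 0.000000, Gamma_yxy = 0.000000, Gamma_yyy = 0.000000
  tau = 0.250000: gamma = (0.687500, -0.135417), gamma' = (0.500000, 0.583333); Gamma_xxx = 0.000000, Gamma_xxy = 0.000000, Gamma_xyy = 0.000000, Gamma_yxx = 0.000000, Gamma_yxy = 0.000000, Gamma_yyy = 0.000000
  tau = 0.500000: gamma = (0.750000, 0.041667), gamma' = (0.000000, 0.833333); Gamma_xxx = 0.000000, Gamma_xxy = 0.000000, Gamma_xyy = 0.000000, Gamma_yxx = 0.000000, Gamma_yxy = 0.000000, Gamma_yyy = 0.000000
  tau = 0.750000: gamma = (0.687500, 0.281250), gamma' = (-0.500000, 1.083333); Gamma_xxx = 0.000000, Gamma_xxy = 0.000000, Gamma_xyy = 0.000000, Gamma_yxx = 0.000000, Gamma_yxy = 0.000000, Gamma_yyy = 0.000000
  tau = 1.000000: gamma = (0.500000, 0.583333), gamma' = (-1.000000, 1.333333); Gamma_xxx = 0.000000, Gamma_xxy = 0.000000, Gamma_xyy = 0.000000, Gamma_yxx = 0.000000, Gamma_yxy = 0.000000, Gamma_yyy = 0.000000
step 0: V^x = -0.6250, V^y = -2.0000
step 1: k1 = (0.000000, 0.000000), k2 = (0.000000, 0.000000), k3 = (0.000000, 0.000000), k4 = (0.000000, 0.000000); V <- V + (h/6)(k1 + 2k2 + 2k3 + k4): V^x = -0.6250, V^y = -2.0000
step 2: k1 = (0.000000, 0.000000), k2 = (0.000000, 0.000000), k3 = (0.000000, 0.000000), k4 = (0.000000, 0.000000); V <- V + (h/6)(k1 + 2k2 + 2k3 + k4): V^x = -0.6250, V^y = -2.0000


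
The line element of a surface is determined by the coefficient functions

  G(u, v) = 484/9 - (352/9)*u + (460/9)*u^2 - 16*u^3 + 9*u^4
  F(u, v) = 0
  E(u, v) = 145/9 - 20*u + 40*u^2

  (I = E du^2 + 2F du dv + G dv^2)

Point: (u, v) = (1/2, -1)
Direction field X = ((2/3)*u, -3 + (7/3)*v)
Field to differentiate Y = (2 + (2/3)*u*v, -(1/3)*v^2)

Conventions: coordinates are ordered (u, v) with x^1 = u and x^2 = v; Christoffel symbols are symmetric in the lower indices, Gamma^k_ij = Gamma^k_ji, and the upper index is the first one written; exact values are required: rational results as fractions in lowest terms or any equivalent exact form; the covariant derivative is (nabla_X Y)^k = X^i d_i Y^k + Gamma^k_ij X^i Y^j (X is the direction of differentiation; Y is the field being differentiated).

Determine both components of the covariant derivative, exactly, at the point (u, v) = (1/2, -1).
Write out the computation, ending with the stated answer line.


E = 145/9, F = 0, G = 729/16 at the point
E_u = 20, E_v = 0, F_u = 0, F_v = 0, G_u = 9/2, G_v = 0
EG - F^2 = 11745/16;  g^inv = (16/11745) * [[729/16, 0], [0, 145/9]]
first-kind symbols [ij,l] = (1/2)(d_i g_jl + d_j g_il - d_l g_ij): [uu,u] = E_u/2 = 10, [uu,v] = F_u - E_v/2 = 0, [uv,u] = E_v/2 = 0, [uv,v] = G_u/2 = 9/4, [vv,u] = F_v - G_u/2 = -9/4, [vv,v] = G_v/2 = 0
Gamma^u_ij = (G*[ij,u] - F*[ij,v])/(EG - F^2), Gamma^v_ij = (E*[ij,v] - F*[ij,u])/(EG - F^2)
Gamma_uuu = 18/29, Gamma_uuv = 0, Gamma_uvv = -81/580, Gamma_vuu = 0, Gamma_vuv = 4/81, Gamma_vvv = 0
X = (1/3, -16/3), Y = (5/3, -1/3) at the point

Answer: (nabla_X Y)^u = -276/145, (nabla_X Y)^v = -4
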